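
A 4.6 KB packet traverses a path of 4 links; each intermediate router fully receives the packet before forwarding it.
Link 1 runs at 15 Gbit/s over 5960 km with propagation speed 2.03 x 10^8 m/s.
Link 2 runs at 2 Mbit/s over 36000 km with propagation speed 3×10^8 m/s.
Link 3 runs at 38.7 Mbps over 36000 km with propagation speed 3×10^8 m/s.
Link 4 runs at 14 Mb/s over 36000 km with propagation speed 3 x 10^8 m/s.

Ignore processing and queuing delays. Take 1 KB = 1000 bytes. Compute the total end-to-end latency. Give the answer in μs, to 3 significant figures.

411000 μs

L = 36800 bits.
Transmission delays (L/R per hop): 2.45333, 18400, 950.904, 2628.57 μs; sum = 21981.9 μs.
Propagation delays (d/s per hop): 29359.6, 120000, 120000, 120000 μs; sum = 389360 μs.
End-to-end = 411000 μs.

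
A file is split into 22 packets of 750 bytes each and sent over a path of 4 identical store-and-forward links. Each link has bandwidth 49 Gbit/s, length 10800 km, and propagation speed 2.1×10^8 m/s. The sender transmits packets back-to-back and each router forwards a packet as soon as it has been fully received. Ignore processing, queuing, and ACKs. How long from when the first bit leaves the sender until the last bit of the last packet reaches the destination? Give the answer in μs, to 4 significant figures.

205700 μs

Per-hop transmission t_tx = L/R = 6000/49000000000 = 0.122449 μs.
Per-hop propagation t_prop = 10800000/210000000 = 51428.6 μs.
Pipeline fill: first packet needs 4·t_tx to clear all hops; remaining 21 packets each add one t_tx.
Total = (4+22-1)·t_tx + 4·t_prop = 25·0.122449 + 4·51428.6 = 205700 μs.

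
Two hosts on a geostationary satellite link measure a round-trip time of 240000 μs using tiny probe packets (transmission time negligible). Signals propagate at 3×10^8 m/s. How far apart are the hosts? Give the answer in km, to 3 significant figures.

One-way propagation = RTT/2 = 120000 μs.
d = s × t = 300000000 × 0.12 = 36000 km.

36000 km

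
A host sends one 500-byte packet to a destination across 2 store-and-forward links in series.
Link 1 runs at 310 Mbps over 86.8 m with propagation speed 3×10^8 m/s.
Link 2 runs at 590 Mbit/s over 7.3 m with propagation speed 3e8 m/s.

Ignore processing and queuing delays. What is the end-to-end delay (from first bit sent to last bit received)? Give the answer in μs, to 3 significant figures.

L = 500 × 8 = 4000 bits.
Transmission delays (L/R per hop): 12.9032, 6.77966 μs; sum = 19.6829 μs.
Propagation delays (d/s per hop): 0.289333, 0.0243333 μs; sum = 0.313667 μs.
End-to-end = 20.0 μs.

20.0 μs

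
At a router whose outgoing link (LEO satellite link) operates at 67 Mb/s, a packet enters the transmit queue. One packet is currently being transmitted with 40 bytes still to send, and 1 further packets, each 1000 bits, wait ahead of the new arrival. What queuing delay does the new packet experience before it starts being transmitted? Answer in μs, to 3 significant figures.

19.7 μs

Each queued packet: L/R = 1000/67000000 = 14.9254 μs.
1 queued → 14.9254 μs.
Plus remaining 320 bits of current packet: 4.77612 μs.
Queuing delay = 19.7 μs.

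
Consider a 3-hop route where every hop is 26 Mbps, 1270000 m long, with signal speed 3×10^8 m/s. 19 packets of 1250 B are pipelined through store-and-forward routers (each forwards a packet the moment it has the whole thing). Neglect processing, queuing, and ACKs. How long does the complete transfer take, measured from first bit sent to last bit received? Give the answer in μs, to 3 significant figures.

20800 μs

Per-hop transmission t_tx = L/R = 10000/26000000 = 384.615 μs.
Per-hop propagation t_prop = 1270000/300000000 = 4233.33 μs.
Pipeline fill: first packet needs 3·t_tx to clear all hops; remaining 18 packets each add one t_tx.
Total = (3+19-1)·t_tx + 3·t_prop = 21·384.615 + 3·4233.33 = 20800 μs.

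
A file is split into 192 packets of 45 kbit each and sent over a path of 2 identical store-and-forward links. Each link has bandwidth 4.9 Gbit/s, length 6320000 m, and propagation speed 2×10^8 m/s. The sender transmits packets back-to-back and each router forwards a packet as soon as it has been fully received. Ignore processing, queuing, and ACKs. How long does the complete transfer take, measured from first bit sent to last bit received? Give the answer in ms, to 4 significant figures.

64.97 ms

Per-hop transmission t_tx = L/R = 45000/4900000000 = 0.00918367 ms.
Per-hop propagation t_prop = 6320000/200000000 = 31.6 ms.
Pipeline fill: first packet needs 2·t_tx to clear all hops; remaining 191 packets each add one t_tx.
Total = (2+192-1)·t_tx + 2·t_prop = 193·0.00918367 + 2·31.6 = 64.97 ms.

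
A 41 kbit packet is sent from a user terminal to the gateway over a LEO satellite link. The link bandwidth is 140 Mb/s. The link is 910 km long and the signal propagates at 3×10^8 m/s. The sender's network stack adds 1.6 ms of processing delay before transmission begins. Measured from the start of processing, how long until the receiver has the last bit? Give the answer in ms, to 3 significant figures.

4.93 ms

L = 41000 bits.
Transmission delay = L/R = 41000 / 140000000 = 0.292857 ms.
Propagation delay = d/s = 910000 m / 300000000 m/s = 3.03333 ms.
Plus processing delay 1.6 ms = 1.6 ms.
Total = 4.93 ms.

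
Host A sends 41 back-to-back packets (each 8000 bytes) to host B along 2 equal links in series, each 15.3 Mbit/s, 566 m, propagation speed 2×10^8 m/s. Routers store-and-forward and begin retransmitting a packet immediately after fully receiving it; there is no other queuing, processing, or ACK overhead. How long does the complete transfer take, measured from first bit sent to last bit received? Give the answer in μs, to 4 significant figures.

Per-hop transmission t_tx = L/R = 64000/15300000 = 4183.01 μs.
Per-hop propagation t_prop = 566/200000000 = 2.83 μs.
Pipeline fill: first packet needs 2·t_tx to clear all hops; remaining 40 packets each add one t_tx.
Total = (2+41-1)·t_tx + 2·t_prop = 42·4183.01 + 2·2.83 = 175700 μs.

175700 μs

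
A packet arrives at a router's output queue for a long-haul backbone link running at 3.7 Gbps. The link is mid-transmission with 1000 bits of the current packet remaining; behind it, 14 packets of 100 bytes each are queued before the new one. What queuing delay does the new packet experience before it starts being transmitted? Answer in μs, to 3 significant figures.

3.30 μs

Each queued packet: L/R = 800/3700000000 = 0.216216 μs.
14 queued → 3.02703 μs.
Plus remaining 1000 bits of current packet: 0.27027 μs.
Queuing delay = 3.30 μs.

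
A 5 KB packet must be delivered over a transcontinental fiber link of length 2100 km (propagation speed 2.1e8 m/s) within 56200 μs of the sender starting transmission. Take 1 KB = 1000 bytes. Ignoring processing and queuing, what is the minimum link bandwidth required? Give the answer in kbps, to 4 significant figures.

865.8 kbps

L = 40000 bits.
Propagation delay = 2100000 / 210000000 = 10000 μs.
Transmission budget = 56200 − 10000 = 46200 μs.
R ≥ L / t_tx = 40000 bits / 0.0462 s = 865.8 kbps.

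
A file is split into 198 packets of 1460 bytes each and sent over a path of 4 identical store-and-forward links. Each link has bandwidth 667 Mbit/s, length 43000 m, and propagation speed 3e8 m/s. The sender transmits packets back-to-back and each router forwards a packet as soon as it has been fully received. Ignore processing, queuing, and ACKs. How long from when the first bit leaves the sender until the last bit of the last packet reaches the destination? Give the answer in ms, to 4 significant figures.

4.093 ms

Per-hop transmission t_tx = L/R = 11680/667000000 = 0.0175112 ms.
Per-hop propagation t_prop = 43000/300000000 = 0.143333 ms.
Pipeline fill: first packet needs 4·t_tx to clear all hops; remaining 197 packets each add one t_tx.
Total = (4+198-1)·t_tx + 4·t_prop = 201·0.0175112 + 4·0.143333 = 4.093 ms.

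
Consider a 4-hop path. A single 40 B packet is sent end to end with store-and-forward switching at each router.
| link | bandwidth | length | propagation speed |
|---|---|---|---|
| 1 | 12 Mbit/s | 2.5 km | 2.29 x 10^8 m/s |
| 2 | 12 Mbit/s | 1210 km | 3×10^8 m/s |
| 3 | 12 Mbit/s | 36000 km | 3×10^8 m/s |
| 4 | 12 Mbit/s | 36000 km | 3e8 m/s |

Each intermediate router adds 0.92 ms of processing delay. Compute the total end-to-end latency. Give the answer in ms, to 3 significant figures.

L = 40 × 8 = 320 bits.
Transmission delay per hop = L/R = 320/12000000 = 0.0266667 ms; 4 hops → 0.106667 ms.
Propagation delays (d/s per hop): 0.010917, 4.03333, 120, 120 ms; sum = 244.044 ms.
Processing at 3 router(s): 3 × 0.92 ms = 2.76 ms.
End-to-end = 247 ms.

247 ms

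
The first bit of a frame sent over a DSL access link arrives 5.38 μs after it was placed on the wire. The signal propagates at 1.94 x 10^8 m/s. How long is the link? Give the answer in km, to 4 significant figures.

d = s × t_prop = 194000000 × 5.38e-06 = 1.044 km.

1.044 km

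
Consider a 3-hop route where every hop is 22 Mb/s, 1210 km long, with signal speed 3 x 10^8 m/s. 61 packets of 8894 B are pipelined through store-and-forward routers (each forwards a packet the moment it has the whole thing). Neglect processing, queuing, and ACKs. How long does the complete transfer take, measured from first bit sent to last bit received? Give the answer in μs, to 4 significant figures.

215900 μs

Per-hop transmission t_tx = L/R = 71152/22000000 = 3234.18 μs.
Per-hop propagation t_prop = 1210000/300000000 = 4033.33 μs.
Pipeline fill: first packet needs 3·t_tx to clear all hops; remaining 60 packets each add one t_tx.
Total = (3+61-1)·t_tx + 3·t_prop = 63·3234.18 + 3·4033.33 = 215900 μs.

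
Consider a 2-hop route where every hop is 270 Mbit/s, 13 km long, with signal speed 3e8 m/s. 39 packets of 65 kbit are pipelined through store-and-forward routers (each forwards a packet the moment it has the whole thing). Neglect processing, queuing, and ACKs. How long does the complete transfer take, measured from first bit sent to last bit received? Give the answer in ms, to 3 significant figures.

Per-hop transmission t_tx = L/R = 65000/270000000 = 0.240741 ms.
Per-hop propagation t_prop = 13000/300000000 = 0.0433333 ms.
Pipeline fill: first packet needs 2·t_tx to clear all hops; remaining 38 packets each add one t_tx.
Total = (2+39-1)·t_tx + 2·t_prop = 40·0.240741 + 2·0.0433333 = 9.72 ms.

9.72 ms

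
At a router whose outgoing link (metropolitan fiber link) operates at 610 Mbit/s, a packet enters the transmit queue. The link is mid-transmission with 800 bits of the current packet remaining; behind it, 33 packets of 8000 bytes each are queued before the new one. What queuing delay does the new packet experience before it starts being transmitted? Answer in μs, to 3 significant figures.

3460 μs

Each queued packet: L/R = 64000/610000000 = 104.918 μs.
33 queued → 3462.3 μs.
Plus remaining 800 bits of current packet: 1.31148 μs.
Queuing delay = 3460 μs.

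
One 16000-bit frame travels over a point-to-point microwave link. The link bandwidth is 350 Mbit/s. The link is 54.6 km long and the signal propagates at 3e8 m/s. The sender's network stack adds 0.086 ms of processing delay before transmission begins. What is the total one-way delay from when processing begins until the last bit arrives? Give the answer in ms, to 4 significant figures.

Transmission delay = L/R = 16000 / 350000000 = 0.0457143 ms.
Propagation delay = d/s = 54600 m / 300000000 m/s = 0.182 ms.
Plus processing delay 0.086 ms = 0.086 ms.
Total = 0.3137 ms.

0.3137 ms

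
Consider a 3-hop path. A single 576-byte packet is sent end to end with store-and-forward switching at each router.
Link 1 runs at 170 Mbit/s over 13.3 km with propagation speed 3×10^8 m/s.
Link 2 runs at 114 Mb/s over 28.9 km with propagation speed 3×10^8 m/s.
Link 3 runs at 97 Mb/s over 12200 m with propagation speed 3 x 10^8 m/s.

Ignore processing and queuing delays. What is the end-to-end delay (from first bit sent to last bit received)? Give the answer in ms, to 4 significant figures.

0.2964 ms

L = 576 × 8 = 4608 bits.
Transmission delays (L/R per hop): 0.0271059, 0.0404211, 0.0475052 ms; sum = 0.115032 ms.
Propagation delays (d/s per hop): 0.0443333, 0.0963333, 0.0406667 ms; sum = 0.181333 ms.
End-to-end = 0.2964 ms.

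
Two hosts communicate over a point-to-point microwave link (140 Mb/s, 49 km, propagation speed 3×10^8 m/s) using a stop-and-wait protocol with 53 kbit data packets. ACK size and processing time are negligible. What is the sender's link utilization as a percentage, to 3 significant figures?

53.7 %

t_tx = L/R = 53000/140000000 = 0.000378571 s.
t_prop = 49000/300000000 = 0.000163333 s; RTT = 0.000326667 s.
Cycle = t_tx + RTT = 0.000705238 s.
Utilization = t_tx / cycle = 0.000378571/0.000705238 = 53.7 %.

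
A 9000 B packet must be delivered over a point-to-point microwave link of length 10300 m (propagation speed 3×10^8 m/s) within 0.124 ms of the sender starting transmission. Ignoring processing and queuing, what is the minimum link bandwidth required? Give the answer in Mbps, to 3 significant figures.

L = 72000 bits.
Propagation delay = 10300 / 300000000 = 0.0343333 ms.
Transmission budget = 0.124 − 0.0343333 = 0.0896667 ms.
R ≥ L / t_tx = 72000 bits / 8.96667e-05 s = 803 Mbps.

803 Mbps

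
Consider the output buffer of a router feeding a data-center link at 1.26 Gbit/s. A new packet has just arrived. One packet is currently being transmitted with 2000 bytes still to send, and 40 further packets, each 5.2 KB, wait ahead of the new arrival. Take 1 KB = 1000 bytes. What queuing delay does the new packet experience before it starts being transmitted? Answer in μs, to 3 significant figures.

Each queued packet: L/R = 41600/1260000000 = 33.0159 μs.
40 queued → 1320.63 μs.
Plus remaining 16000 bits of current packet: 12.6984 μs.
Queuing delay = 1330 μs.

1330 μs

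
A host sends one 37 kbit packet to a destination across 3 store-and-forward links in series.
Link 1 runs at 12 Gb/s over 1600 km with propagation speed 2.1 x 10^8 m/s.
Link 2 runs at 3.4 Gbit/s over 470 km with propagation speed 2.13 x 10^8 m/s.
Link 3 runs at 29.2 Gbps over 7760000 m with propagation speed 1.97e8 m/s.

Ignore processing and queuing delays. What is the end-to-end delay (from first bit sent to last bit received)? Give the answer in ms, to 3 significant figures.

49.2 ms

L = 37000 bits.
Transmission delays (L/R per hop): 0.00308333, 0.0108824, 0.00126712 ms; sum = 0.0152328 ms.
Propagation delays (d/s per hop): 7.61905, 2.20657, 39.3909 ms; sum = 49.2165 ms.
End-to-end = 49.2 ms.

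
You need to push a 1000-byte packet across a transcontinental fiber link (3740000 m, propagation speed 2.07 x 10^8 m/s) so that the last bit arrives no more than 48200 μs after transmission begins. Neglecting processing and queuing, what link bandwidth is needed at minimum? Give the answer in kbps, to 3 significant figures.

265 kbps

L = 8000 bits.
Propagation delay = 3740000 / 2.07e+08 = 18067.6 μs.
Transmission budget = 48200 − 18067.6 = 30132.4 μs.
R ≥ L / t_tx = 8000 bits / 0.0301324 s = 265 kbps.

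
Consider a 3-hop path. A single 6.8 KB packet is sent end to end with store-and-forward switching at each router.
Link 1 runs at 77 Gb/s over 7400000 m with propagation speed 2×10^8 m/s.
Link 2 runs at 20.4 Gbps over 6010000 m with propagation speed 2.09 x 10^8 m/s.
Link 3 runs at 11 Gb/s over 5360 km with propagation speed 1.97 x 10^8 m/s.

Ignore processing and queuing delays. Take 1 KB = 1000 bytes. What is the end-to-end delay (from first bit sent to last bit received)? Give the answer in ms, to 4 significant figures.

92.97 ms

L = 54400 bits.
Transmission delays (L/R per hop): 0.000706494, 0.00266667, 0.00494545 ms; sum = 0.00831861 ms.
Propagation delays (d/s per hop): 37, 28.756, 27.2081 ms; sum = 92.9641 ms.
End-to-end = 92.97 ms.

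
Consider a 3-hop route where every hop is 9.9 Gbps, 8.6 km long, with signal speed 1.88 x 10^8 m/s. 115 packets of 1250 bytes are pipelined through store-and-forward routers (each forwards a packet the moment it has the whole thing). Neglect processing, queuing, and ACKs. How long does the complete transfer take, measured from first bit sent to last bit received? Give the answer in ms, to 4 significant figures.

Per-hop transmission t_tx = L/R = 10000/9900000000 = 0.0010101 ms.
Per-hop propagation t_prop = 8600/188000000 = 0.0457447 ms.
Pipeline fill: first packet needs 3·t_tx to clear all hops; remaining 114 packets each add one t_tx.
Total = (3+115-1)·t_tx + 3·t_prop = 117·0.0010101 + 3·0.0457447 = 0.2554 ms.

0.2554 ms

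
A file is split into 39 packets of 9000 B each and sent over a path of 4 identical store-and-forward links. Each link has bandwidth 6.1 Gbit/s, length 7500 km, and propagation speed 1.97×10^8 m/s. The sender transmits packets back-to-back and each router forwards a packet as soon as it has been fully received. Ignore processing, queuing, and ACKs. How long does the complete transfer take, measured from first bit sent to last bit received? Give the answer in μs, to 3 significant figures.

153000 μs

Per-hop transmission t_tx = L/R = 72000/6100000000 = 11.8033 μs.
Per-hop propagation t_prop = 7500000/197000000 = 38071.1 μs.
Pipeline fill: first packet needs 4·t_tx to clear all hops; remaining 38 packets each add one t_tx.
Total = (4+39-1)·t_tx + 4·t_prop = 42·11.8033 + 4·38071.1 = 153000 μs.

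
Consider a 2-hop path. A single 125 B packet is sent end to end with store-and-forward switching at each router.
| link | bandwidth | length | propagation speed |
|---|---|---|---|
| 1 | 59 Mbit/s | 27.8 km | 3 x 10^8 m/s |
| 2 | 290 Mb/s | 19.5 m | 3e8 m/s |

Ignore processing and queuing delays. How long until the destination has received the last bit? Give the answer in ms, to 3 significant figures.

L = 125 × 8 = 1000 bits.
Transmission delays (L/R per hop): 0.0169492, 0.00344828 ms; sum = 0.0203974 ms.
Propagation delays (d/s per hop): 0.0926667, 6.5e-05 ms; sum = 0.0927317 ms.
End-to-end = 0.113 ms.

0.113 ms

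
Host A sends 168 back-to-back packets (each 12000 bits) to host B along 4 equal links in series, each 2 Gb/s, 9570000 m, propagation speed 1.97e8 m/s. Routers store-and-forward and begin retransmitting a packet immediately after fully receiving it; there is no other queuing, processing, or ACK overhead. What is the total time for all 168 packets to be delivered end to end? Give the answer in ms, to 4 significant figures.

195.3 ms

Per-hop transmission t_tx = L/R = 12000/2000000000 = 0.006 ms.
Per-hop propagation t_prop = 9570000/197000000 = 48.5787 ms.
Pipeline fill: first packet needs 4·t_tx to clear all hops; remaining 167 packets each add one t_tx.
Total = (4+168-1)·t_tx + 4·t_prop = 171·0.006 + 4·48.5787 = 195.3 ms.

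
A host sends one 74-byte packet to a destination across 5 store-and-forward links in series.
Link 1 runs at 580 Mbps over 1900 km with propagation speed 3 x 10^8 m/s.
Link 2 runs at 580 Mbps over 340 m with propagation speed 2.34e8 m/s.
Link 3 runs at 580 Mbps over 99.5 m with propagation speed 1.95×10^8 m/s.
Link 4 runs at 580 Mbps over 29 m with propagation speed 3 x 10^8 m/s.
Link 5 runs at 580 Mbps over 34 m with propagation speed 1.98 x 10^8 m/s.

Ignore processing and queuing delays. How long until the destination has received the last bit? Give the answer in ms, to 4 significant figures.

6.341 ms

L = 74 × 8 = 592 bits.
Transmission delay per hop = L/R = 592/580000000 = 0.00102069 ms; 5 hops → 0.00510345 ms.
Propagation delays (d/s per hop): 6.33333, 0.00145299, 0.000510256, 9.66667e-05, 0.000171717 ms; sum = 6.33556 ms.
End-to-end = 6.341 ms.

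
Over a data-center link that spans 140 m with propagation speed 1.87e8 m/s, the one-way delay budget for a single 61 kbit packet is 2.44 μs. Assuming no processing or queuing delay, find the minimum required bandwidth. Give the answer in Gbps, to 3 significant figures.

36.1 Gbps

Propagation delay = 140 / 187000000 = 0.748663 μs.
Transmission budget = 2.44 − 0.748663 = 1.69134 μs.
R ≥ L / t_tx = 61000 bits / 1.69134e-06 s = 36.1 Gbps.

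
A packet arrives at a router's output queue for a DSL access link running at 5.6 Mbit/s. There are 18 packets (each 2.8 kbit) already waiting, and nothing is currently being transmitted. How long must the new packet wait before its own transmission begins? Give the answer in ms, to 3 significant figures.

9.00 ms

Each queued packet: L/R = 2800/5600000 = 0.5 ms.
18 queued → 9 ms.
Queuing delay = 9.00 ms.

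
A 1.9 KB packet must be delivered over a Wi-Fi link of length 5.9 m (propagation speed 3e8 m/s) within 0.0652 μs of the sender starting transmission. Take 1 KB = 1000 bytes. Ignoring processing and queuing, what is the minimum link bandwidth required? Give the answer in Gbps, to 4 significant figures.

333.8 Gbps

L = 15200 bits.
Propagation delay = 5.9 / 300000000 = 0.0196667 μs.
Transmission budget = 0.0652 − 0.0196667 = 0.0455333 μs.
R ≥ L / t_tx = 15200 bits / 4.55333e-08 s = 333.8 Gbps.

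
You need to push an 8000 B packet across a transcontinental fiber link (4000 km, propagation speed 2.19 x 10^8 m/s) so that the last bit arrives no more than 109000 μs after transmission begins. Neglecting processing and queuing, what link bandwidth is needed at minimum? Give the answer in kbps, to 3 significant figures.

705 kbps

L = 64000 bits.
Propagation delay = 4000000 / 219000000 = 18264.8 μs.
Transmission budget = 109000 − 18264.8 = 90735.2 μs.
R ≥ L / t_tx = 64000 bits / 0.0907352 s = 705 kbps.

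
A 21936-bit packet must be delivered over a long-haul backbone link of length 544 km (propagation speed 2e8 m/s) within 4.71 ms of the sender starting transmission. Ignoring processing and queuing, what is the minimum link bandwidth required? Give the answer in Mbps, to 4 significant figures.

11.02 Mbps

Propagation delay = 544000 / 200000000 = 2.72 ms.
Transmission budget = 4.71 − 2.72 = 1.99 ms.
R ≥ L / t_tx = 21936 bits / 0.00199 s = 11.02 Mbps.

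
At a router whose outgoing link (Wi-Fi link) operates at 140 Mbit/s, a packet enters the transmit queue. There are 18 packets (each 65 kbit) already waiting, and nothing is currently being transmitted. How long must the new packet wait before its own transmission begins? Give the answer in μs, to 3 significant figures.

8360 μs

Each queued packet: L/R = 65000/140000000 = 464.286 μs.
18 queued → 8357.14 μs.
Queuing delay = 8360 μs.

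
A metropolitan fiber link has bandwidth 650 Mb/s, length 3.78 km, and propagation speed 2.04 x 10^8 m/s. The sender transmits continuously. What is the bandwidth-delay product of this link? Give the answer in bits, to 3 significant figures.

12000 bits

Propagation delay = 3780 / 204000000 = 1.85294e-05 s.
BDP = R × t_prop = 650000000 × 1.85294e-05 = 12044.1 bits.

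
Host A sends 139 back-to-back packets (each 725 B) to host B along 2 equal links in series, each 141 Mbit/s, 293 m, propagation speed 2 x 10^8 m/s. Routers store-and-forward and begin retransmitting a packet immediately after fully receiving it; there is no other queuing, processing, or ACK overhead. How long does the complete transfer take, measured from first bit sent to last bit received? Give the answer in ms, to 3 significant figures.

Per-hop transmission t_tx = L/R = 5800/141000000 = 0.0411348 ms.
Per-hop propagation t_prop = 293/200000000 = 0.001465 ms.
Pipeline fill: first packet needs 2·t_tx to clear all hops; remaining 138 packets each add one t_tx.
Total = (2+139-1)·t_tx + 2·t_prop = 140·0.0411348 + 2·0.001465 = 5.76 ms.

5.76 ms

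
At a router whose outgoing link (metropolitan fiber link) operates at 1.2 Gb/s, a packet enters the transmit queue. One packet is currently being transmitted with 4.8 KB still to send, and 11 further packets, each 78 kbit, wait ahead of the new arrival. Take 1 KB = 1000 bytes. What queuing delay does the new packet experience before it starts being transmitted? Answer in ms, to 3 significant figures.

Each queued packet: L/R = 78000/1200000000 = 0.065 ms.
11 queued → 0.715 ms.
Plus remaining 38400 bits of current packet: 0.032 ms.
Queuing delay = 0.747 ms.

0.747 ms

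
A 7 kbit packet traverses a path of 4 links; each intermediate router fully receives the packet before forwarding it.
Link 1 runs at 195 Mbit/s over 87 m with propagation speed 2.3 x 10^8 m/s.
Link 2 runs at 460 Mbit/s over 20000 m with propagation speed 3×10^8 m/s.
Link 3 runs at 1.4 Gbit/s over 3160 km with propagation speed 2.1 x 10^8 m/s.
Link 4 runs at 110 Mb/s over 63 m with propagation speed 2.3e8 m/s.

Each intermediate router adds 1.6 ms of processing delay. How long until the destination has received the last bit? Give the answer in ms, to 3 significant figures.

20.0 ms

L = 7000 bits.
Transmission delays (L/R per hop): 0.0358974, 0.0152174, 0.005, 0.0636364 ms; sum = 0.119751 ms.
Propagation delays (d/s per hop): 0.000378261, 0.0666667, 15.0476, 0.000273913 ms; sum = 15.1149 ms.
Processing at 3 router(s): 3 × 1.6 ms = 4.8 ms.
End-to-end = 20.0 ms.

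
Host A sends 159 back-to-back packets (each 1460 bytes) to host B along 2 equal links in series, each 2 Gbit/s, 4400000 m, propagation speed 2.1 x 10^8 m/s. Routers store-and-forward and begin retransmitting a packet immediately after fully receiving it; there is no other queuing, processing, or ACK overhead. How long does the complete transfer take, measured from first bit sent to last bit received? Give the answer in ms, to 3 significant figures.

42.8 ms

Per-hop transmission t_tx = L/R = 11680/2000000000 = 0.00584 ms.
Per-hop propagation t_prop = 4400000/210000000 = 20.9524 ms.
Pipeline fill: first packet needs 2·t_tx to clear all hops; remaining 158 packets each add one t_tx.
Total = (2+159-1)·t_tx + 2·t_prop = 160·0.00584 + 2·20.9524 = 42.8 ms.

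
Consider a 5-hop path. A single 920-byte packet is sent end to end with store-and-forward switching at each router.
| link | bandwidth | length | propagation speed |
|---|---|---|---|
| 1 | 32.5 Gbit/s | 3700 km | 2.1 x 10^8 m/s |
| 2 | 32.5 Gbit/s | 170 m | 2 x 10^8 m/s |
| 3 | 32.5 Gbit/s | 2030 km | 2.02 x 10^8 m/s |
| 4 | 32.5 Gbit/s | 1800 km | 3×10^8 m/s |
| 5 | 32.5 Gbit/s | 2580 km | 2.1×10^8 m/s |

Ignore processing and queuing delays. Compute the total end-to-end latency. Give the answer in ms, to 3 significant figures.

L = 920 × 8 = 7360 bits.
Transmission delay per hop = L/R = 7360/32500000000 = 0.000226462 ms; 5 hops → 0.00113231 ms.
Propagation delays (d/s per hop): 17.619, 0.00085, 10.0495, 6, 12.2857 ms; sum = 45.9551 ms.
End-to-end = 46.0 ms.

46.0 ms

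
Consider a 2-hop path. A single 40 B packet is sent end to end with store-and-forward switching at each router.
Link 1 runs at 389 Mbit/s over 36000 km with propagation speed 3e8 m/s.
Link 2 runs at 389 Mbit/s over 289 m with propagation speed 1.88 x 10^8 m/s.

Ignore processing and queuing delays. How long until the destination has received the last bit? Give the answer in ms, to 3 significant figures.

120 ms

L = 40 × 8 = 320 bits.
Transmission delay per hop = L/R = 320/389000000 = 0.000822622 ms; 2 hops → 0.00164524 ms.
Propagation delays (d/s per hop): 120, 0.00153723 ms; sum = 120.002 ms.
End-to-end = 120 ms.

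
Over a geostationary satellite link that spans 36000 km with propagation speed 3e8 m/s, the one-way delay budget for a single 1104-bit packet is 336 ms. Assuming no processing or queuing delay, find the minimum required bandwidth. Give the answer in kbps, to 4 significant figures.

Propagation delay = 36000000 / 300000000 = 120 ms.
Transmission budget = 336 − 120 = 216 ms.
R ≥ L / t_tx = 1104 bits / 0.216 s = 5.111 kbps.

5.111 kbps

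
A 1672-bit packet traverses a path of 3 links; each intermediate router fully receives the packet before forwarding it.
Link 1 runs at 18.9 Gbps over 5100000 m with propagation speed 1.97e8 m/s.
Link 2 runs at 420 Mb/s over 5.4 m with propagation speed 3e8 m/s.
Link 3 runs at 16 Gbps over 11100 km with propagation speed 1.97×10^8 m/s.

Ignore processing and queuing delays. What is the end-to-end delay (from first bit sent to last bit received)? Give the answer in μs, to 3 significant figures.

82200 μs

Transmission delays (L/R per hop): 0.0884656, 3.98095, 0.1045 μs; sum = 4.17392 μs.
Propagation delays (d/s per hop): 25888.3, 0.018, 56345.2 μs; sum = 82233.5 μs.
End-to-end = 82200 μs.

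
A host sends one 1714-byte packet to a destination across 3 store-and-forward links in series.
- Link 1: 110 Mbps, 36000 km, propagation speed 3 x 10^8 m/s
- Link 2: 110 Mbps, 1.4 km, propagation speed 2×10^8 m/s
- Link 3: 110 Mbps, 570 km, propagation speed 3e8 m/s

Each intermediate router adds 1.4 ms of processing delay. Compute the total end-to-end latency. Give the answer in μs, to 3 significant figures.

125000 μs

L = 1714 × 8 = 13712 bits.
Transmission delay per hop = L/R = 13712/110000000 = 124.655 μs; 3 hops → 373.964 μs.
Propagation delays (d/s per hop): 120000, 7, 1900 μs; sum = 121907 μs.
Processing at 2 router(s): 2 × 1.4 ms = 2800 μs.
End-to-end = 125000 μs.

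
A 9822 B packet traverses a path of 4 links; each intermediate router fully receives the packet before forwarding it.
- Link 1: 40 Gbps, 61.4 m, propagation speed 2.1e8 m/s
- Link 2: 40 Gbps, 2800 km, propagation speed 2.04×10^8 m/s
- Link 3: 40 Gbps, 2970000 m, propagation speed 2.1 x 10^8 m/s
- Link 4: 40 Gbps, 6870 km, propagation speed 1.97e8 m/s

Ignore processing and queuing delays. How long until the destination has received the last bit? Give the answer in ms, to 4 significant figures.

L = 9822 × 8 = 78576 bits.
Transmission delay per hop = L/R = 78576/40000000000 = 0.0019644 ms; 4 hops → 0.0078576 ms.
Propagation delays (d/s per hop): 0.000292381, 13.7255, 14.1429, 34.8731 ms; sum = 62.7417 ms.
End-to-end = 62.75 ms.

62.75 ms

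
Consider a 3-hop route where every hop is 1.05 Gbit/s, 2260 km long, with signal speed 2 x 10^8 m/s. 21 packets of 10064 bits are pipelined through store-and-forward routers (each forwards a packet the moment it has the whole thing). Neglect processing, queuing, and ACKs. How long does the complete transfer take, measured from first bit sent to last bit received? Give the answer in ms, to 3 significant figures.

Per-hop transmission t_tx = L/R = 10064/1050000000 = 0.00958476 ms.
Per-hop propagation t_prop = 2260000/200000000 = 11.3 ms.
Pipeline fill: first packet needs 3·t_tx to clear all hops; remaining 20 packets each add one t_tx.
Total = (3+21-1)·t_tx + 3·t_prop = 23·0.00958476 + 3·11.3 = 34.1 ms.

34.1 ms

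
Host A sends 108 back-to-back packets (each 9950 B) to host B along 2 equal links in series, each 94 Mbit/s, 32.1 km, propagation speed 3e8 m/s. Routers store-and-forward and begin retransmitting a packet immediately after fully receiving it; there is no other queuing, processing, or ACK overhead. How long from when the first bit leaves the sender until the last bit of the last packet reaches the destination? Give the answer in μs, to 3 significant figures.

Per-hop transmission t_tx = L/R = 79600/94000000 = 846.809 μs.
Per-hop propagation t_prop = 32100/300000000 = 107 μs.
Pipeline fill: first packet needs 2·t_tx to clear all hops; remaining 107 packets each add one t_tx.
Total = (2+108-1)·t_tx + 2·t_prop = 109·846.809 + 2·107 = 92500 μs.

92500 μs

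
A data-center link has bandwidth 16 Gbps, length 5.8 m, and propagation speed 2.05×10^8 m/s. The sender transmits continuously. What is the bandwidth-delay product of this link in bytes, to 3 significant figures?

56.6 bytes

Propagation delay = 5.8 / 2.05e+08 = 2.82927e-08 s.
BDP = R × t_prop = 16000000000 × 2.82927e-08 = 452.683 bits.
In bytes: 452.683/8 = 56.6 bytes.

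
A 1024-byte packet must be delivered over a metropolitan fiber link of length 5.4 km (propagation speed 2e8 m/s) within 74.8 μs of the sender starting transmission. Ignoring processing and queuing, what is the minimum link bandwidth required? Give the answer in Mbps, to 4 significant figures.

171.4 Mbps

L = 8192 bits.
Propagation delay = 5400 / 200000000 = 27 μs.
Transmission budget = 74.8 − 27 = 47.8 μs.
R ≥ L / t_tx = 8192 bits / 4.78e-05 s = 171.4 Mbps.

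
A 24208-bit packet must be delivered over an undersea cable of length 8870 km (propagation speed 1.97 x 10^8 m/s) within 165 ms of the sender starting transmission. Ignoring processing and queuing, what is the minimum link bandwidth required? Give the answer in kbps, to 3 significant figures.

Propagation delay = 8870000 / 197000000 = 45.0254 ms.
Transmission budget = 165 − 45.0254 = 119.975 ms.
R ≥ L / t_tx = 24208 bits / 0.119975 s = 202 kbps.

202 kbps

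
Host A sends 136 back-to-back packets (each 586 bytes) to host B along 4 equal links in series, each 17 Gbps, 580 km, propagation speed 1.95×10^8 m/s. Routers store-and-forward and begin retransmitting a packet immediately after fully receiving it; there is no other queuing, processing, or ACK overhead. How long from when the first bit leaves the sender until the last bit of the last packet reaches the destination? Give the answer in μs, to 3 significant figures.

11900 μs

Per-hop transmission t_tx = L/R = 4688/17000000000 = 0.275765 μs.
Per-hop propagation t_prop = 580000/195000000 = 2974.36 μs.
Pipeline fill: first packet needs 4·t_tx to clear all hops; remaining 135 packets each add one t_tx.
Total = (4+136-1)·t_tx + 4·t_prop = 139·0.275765 + 4·2974.36 = 11900 μs.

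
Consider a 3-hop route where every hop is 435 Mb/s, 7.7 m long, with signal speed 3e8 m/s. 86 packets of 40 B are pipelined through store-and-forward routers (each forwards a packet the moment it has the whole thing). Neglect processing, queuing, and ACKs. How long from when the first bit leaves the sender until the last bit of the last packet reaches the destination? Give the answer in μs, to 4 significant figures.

Per-hop transmission t_tx = L/R = 320/435000000 = 0.735632 μs.
Per-hop propagation t_prop = 7.7/300000000 = 0.0256667 μs.
Pipeline fill: first packet needs 3·t_tx to clear all hops; remaining 85 packets each add one t_tx.
Total = (3+86-1)·t_tx + 3·t_prop = 88·0.735632 + 3·0.0256667 = 64.81 μs.

64.81 μs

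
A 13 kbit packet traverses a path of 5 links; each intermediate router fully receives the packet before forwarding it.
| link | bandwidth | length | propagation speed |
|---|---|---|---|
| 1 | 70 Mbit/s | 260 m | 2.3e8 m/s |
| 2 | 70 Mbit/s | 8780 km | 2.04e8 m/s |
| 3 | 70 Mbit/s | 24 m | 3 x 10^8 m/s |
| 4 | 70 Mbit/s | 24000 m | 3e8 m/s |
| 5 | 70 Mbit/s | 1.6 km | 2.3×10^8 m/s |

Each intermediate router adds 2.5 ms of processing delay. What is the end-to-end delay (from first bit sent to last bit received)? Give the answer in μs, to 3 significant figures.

54100 μs

L = 13000 bits.
Transmission delay per hop = L/R = 13000/70000000 = 185.714 μs; 5 hops → 928.571 μs.
Propagation delays (d/s per hop): 1.13043, 43039.2, 0.08, 80, 6.95652 μs; sum = 43127.4 μs.
Processing at 4 router(s): 4 × 2.5 ms = 10000 μs.
End-to-end = 54100 μs.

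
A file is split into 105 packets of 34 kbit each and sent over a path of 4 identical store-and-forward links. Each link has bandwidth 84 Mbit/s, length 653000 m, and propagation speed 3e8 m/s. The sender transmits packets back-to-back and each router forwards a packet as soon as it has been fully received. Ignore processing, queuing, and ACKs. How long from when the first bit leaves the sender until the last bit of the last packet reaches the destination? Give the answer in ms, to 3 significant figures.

52.4 ms

Per-hop transmission t_tx = L/R = 34000/84000000 = 0.404762 ms.
Per-hop propagation t_prop = 653000/300000000 = 2.17667 ms.
Pipeline fill: first packet needs 4·t_tx to clear all hops; remaining 104 packets each add one t_tx.
Total = (4+105-1)·t_tx + 4·t_prop = 108·0.404762 + 4·2.17667 = 52.4 ms.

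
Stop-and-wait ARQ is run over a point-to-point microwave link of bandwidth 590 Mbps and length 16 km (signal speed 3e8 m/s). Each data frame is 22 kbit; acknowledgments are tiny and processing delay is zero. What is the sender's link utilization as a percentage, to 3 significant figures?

t_tx = L/R = 22000/590000000 = 3.72881e-05 s.
t_prop = 16000/300000000 = 5.33333e-05 s; RTT = 0.000106667 s.
Cycle = t_tx + RTT = 0.000143955 s.
Utilization = t_tx / cycle = 3.72881e-05/0.000143955 = 25.9 %.

25.9 %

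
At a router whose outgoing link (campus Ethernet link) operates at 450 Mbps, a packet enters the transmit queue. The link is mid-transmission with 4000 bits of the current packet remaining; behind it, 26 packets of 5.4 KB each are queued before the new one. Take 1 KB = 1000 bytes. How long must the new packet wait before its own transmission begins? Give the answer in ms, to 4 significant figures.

2.505 ms

Each queued packet: L/R = 43200/450000000 = 0.096 ms.
26 queued → 2.496 ms.
Plus remaining 4000 bits of current packet: 0.00888889 ms.
Queuing delay = 2.505 ms.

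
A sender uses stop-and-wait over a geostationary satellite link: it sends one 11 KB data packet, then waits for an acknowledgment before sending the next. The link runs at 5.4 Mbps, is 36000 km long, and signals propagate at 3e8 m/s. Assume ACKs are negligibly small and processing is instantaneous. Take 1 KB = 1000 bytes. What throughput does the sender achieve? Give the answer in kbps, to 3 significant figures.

343 kbps

t_tx = L/R = 88000/5400000 = 0.0162963 s.
t_prop = 36000000/300000000 = 0.12 s; RTT = 0.24 s.
Cycle = t_tx + RTT = 0.256296 s.
Throughput = L / cycle = 88000 / 0.256296 = 343 kbps.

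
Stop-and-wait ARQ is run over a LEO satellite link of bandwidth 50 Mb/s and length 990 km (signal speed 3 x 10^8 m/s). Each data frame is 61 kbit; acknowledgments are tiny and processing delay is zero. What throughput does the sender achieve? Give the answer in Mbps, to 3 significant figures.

t_tx = L/R = 61000/50000000 = 0.00122 s.
t_prop = 990000/300000000 = 0.0033 s; RTT = 0.0066 s.
Cycle = t_tx + RTT = 0.00782 s.
Throughput = L / cycle = 61000 / 0.00782 = 7.80 Mbps.

7.80 Mbps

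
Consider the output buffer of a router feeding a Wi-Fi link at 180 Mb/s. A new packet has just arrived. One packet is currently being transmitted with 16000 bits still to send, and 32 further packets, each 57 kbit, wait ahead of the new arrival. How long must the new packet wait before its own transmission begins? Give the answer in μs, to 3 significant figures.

10200 μs

Each queued packet: L/R = 57000/180000000 = 316.667 μs.
32 queued → 10133.3 μs.
Plus remaining 16000 bits of current packet: 88.8889 μs.
Queuing delay = 10200 μs.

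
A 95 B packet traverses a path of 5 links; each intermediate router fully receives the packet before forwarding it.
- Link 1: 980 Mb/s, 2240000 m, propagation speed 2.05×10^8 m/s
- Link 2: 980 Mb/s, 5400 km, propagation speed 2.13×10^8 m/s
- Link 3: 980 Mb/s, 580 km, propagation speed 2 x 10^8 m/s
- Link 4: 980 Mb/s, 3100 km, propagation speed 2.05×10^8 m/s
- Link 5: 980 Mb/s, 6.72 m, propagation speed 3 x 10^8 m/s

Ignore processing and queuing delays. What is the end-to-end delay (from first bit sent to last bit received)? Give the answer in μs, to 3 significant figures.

54300 μs

L = 95 × 8 = 760 bits.
Transmission delay per hop = L/R = 760/980000000 = 0.77551 μs; 5 hops → 3.87755 μs.
Propagation delays (d/s per hop): 10926.8, 25352.1, 2900, 15122, 0.0224 μs; sum = 54300.9 μs.
End-to-end = 54300 μs.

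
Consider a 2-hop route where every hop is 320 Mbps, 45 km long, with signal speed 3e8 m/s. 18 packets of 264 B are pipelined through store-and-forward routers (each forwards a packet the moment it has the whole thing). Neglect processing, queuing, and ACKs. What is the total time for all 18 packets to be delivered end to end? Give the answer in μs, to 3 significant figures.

425 μs

Per-hop transmission t_tx = L/R = 2112/320000000 = 6.6 μs.
Per-hop propagation t_prop = 45000/300000000 = 150 μs.
Pipeline fill: first packet needs 2·t_tx to clear all hops; remaining 17 packets each add one t_tx.
Total = (2+18-1)·t_tx + 2·t_prop = 19·6.6 + 2·150 = 425 μs.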